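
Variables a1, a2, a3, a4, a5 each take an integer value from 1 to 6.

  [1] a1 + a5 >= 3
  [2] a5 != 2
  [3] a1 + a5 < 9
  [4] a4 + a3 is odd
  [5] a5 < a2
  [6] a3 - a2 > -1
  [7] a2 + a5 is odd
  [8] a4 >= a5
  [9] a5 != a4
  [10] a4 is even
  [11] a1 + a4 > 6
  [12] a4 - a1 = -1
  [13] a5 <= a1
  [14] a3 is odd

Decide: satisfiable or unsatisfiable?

Setting (a1, a2, a3, a4, a5) = (5, 2, 3, 4, 1) satisfies everything: constraint 1: a1 + a5 = 6; constraint 3: a1 + a5 = 6; constraint 6: a3 - a2 = 1, and the others follow.

Satisfiable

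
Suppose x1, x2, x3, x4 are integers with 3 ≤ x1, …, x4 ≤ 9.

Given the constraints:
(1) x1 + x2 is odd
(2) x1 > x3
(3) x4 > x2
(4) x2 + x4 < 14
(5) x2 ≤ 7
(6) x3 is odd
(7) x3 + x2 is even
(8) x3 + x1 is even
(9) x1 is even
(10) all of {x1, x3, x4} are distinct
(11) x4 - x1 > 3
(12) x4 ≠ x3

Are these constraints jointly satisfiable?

Constraint 6 makes x3 odd and constraint 9 makes x1 even, so x3 + x1 must be odd. Constraint 8 says x3 + x1 is even — contradiction.

Unsatisfiable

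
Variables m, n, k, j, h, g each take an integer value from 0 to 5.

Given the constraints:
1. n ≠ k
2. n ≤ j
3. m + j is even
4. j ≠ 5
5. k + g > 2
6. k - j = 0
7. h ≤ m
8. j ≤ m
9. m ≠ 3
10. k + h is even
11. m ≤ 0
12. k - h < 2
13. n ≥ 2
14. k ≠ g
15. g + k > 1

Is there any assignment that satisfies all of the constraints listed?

Unsatisfiable

From constraints 2 and 13: j ≥ n and n ≥ 2, so j ≥ 2. From constraints 8 and 11: j ≤ m and m ≤ 0, so j ≤ 0. But 0 < 2, so no value of j works.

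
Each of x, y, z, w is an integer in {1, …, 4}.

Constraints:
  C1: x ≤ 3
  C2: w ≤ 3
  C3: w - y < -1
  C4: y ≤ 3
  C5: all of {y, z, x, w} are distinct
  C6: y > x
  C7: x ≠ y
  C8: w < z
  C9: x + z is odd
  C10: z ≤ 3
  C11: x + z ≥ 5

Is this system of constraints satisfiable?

Unsatisfiable

Constraints 1, 2, 4, and 10 confine each of y, z, x, w to the 3 values {1, …, 3} (the domain already gives each ≥ 1).
Constraint 5 requires all 4 of them to be distinct, but only 3 values are available — impossible by the pigeonhole principle.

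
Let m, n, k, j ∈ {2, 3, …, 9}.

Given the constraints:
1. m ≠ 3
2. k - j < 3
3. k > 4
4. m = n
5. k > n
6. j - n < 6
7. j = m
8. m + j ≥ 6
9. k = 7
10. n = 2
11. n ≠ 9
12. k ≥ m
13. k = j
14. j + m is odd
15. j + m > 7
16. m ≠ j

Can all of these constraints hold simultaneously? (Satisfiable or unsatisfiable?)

Constraint 9 fixes k = 7 and constraint 10 fixes n = 2. Constraints 4, 7, and 13 give k = j = m = n, so k = n. But 7 ≠ 2 — contradiction.

Unsatisfiable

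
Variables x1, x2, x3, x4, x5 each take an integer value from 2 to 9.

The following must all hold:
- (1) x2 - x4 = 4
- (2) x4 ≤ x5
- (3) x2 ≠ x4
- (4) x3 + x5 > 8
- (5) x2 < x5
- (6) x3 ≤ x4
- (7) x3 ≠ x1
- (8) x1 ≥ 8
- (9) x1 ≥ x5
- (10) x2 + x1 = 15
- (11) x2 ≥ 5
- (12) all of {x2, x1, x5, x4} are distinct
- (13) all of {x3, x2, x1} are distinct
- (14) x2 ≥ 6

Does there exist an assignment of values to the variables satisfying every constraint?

The assignment x1 = 9, x2 = 6, x3 = 2, x4 = 2, x5 = 8 works:
  constraint 1 holds since x2 - x4 = 4.
  constraint 4 holds since x3 + x5 = 10.
The rest check out directly.

Satisfiable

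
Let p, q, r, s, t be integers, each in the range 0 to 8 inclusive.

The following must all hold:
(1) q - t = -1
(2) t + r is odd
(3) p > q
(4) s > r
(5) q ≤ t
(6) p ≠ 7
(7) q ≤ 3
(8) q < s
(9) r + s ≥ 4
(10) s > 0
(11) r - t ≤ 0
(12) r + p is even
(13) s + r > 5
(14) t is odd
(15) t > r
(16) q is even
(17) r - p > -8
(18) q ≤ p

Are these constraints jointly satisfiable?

The assignment p = 6, q = 0, r = 0, s = 7, t = 1 works:
  constraint 1 holds since q - t = -1.
  constraint 9 holds since r + s = 7.
  constraint 11 holds since r - t = -1.
The rest check out directly.

Satisfiable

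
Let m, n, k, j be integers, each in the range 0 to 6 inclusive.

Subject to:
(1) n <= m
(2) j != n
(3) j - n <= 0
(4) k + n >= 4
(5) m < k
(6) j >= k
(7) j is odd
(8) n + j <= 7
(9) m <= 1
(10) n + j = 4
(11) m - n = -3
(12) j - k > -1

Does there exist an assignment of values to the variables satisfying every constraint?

Unsatisfiable

Constraints 1, 3, 5, and 6 give k ≤ j, j ≤ n, n ≤ m, m < k. Chaining: k ≤ j ≤ n ≤ m < k, which forces k < k — impossible.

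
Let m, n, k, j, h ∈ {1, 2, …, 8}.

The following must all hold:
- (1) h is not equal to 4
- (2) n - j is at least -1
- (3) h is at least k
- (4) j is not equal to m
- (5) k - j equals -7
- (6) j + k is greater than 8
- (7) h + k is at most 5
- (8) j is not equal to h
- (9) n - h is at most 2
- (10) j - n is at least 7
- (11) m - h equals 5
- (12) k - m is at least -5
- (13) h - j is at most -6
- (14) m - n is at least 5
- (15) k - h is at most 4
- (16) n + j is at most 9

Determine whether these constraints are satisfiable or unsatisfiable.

Unsatisfiable

Constraints 2, 12, 13, 14, and 15 give j − h ≥ 6, h − k ≥ -4, k − m ≥ -5, m − n ≥ 5, n − j ≥ -1.
Adding all 5 inequalities: the left sides telescope to 0, and the right sides sum to 6 + (-4) + (-5) + 5 + (-1) = 1. So 0 ≥ 1, which is false.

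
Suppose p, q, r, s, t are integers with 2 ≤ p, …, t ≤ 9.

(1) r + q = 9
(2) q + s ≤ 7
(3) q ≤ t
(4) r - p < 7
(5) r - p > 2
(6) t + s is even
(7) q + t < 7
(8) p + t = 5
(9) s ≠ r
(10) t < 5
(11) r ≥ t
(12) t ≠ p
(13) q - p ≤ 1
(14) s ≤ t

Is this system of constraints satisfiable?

Satisfiable

Take p = 2, q = 2, r = 7, s = 3, t = 3. Then constraint 1: r + q = 9; constraint 2: q + s = 5; constraint 4: r - p = 5, and every other listed constraint is also met.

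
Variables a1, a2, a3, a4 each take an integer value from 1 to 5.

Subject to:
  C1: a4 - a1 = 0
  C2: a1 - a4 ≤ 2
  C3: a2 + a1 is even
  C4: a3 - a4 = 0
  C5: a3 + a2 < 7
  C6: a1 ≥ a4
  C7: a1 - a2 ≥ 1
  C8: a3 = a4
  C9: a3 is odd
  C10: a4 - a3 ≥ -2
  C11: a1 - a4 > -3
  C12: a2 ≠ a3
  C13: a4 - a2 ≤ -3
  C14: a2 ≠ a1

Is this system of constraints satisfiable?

Unsatisfiable

Constraints 2, 7, and 13 give a2 − a4 ≥ 3, a4 − a1 ≥ -2, a1 − a2 ≥ 1.
Adding all 3 inequalities: the left sides telescope to 0, and the right sides sum to 3 + (-2) + 1 = 2. So 0 ≥ 2, which is false.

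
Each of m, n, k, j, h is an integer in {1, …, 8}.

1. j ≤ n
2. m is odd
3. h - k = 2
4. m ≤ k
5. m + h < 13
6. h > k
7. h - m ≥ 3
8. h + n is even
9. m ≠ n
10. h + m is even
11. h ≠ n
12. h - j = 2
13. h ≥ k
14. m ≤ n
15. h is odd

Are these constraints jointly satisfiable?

Satisfiable

One satisfying assignment is m = 3, n = 5, k = 5, j = 5, h = 7.
For the less obvious constraints — constraint 3: h - k = 2; constraint 5: m + h = 10 — and the others hold by inspection.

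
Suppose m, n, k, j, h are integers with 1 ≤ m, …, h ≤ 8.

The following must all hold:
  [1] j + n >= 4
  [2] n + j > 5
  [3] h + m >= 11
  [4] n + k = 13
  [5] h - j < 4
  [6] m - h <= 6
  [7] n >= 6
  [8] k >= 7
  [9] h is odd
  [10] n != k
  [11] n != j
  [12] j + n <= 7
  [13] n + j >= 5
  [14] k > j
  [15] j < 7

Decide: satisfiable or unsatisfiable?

One satisfying assignment is m = 8, n = 6, k = 7, j = 1, h = 3.
For the less obvious constraints — constraint 1: j + n = 7; constraint 2: n + j = 7 — and the others hold by inspection.

Satisfiable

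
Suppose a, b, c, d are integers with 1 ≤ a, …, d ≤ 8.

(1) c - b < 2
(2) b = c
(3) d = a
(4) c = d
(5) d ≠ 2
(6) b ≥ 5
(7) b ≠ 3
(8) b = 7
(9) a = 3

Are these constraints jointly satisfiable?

Unsatisfiable

Constraint 8 fixes b = 7 and constraint 9 fixes a = 3. Constraints 2, 3, and 4 give b = c = d = a, so b = a. But 7 ≠ 3 — contradiction.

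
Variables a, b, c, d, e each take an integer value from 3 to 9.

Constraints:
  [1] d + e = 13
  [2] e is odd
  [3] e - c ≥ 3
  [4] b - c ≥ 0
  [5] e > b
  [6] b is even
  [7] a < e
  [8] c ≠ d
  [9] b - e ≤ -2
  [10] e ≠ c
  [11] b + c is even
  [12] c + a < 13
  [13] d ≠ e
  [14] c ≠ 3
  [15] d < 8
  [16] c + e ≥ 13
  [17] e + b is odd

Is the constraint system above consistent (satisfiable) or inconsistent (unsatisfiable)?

Take a = 6, b = 6, c = 6, d = 4, e = 9. Then constraint 1: d + e = 13; constraint 3: e - c = 3; constraint 4: b - c = 0, and every other listed constraint is also met.

Satisfiable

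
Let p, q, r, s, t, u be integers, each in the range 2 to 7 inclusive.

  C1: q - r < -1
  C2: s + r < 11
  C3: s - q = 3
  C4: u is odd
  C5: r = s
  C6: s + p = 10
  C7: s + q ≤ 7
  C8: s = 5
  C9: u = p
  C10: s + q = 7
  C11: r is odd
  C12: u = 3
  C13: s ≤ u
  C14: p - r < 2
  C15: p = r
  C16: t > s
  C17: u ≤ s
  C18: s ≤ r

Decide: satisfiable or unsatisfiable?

Unsatisfiable

Constraint 12 fixes u = 3 and constraint 8 fixes s = 5. Constraints 5, 9, and 15 give u = p = r = s, so u = s. But 3 ≠ 5 — contradiction.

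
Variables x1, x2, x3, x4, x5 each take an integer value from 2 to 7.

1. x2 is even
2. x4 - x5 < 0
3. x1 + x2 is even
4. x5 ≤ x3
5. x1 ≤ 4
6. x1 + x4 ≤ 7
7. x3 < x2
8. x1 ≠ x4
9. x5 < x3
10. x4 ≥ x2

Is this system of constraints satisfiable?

Constraints 2, 7, 9, and 10 give x2 ≤ x4, x4 < x5, x5 < x3, x3 < x2. Chaining: x2 ≤ x4 < x5 < x3 < x2, which forces x2 < x2 — impossible.

Unsatisfiable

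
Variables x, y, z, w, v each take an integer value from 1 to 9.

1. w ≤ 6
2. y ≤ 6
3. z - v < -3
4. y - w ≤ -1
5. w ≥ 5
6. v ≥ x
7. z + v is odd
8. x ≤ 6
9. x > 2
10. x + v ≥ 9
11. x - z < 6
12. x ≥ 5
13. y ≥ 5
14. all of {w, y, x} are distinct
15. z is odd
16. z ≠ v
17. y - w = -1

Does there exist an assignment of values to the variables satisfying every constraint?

Constraints 1, 2, 5, 8, 12, and 13 confine each of w, y, x to the 2 values {5, 6}.
Constraint 14 requires all 3 of them to be distinct, but only 2 values are available — impossible by the pigeonhole principle.

Unsatisfiable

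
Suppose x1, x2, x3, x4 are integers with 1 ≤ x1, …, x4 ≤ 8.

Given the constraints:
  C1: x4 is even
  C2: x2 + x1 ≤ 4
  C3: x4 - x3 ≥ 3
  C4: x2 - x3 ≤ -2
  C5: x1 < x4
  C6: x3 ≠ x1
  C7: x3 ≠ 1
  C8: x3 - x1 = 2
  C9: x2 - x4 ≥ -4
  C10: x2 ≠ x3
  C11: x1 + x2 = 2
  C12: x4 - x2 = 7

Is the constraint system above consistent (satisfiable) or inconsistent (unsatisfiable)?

Constraints 3, 4, and 9 give x2 − x4 ≥ -4, x4 − x3 ≥ 3, x3 − x2 ≥ 2.
Adding all 3 inequalities: the left sides telescope to 0, and the right sides sum to (-4) + 3 + 2 = 1. So 0 ≥ 1, which is false.

Unsatisfiable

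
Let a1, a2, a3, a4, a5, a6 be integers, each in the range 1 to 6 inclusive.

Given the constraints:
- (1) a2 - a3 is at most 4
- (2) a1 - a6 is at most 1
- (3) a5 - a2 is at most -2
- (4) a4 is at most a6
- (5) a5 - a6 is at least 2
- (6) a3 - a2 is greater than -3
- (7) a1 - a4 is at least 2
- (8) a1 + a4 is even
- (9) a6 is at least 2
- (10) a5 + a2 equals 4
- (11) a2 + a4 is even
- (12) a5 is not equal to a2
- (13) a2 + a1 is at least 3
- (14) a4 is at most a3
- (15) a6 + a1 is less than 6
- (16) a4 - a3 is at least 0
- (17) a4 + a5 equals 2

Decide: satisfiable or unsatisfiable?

Constraints 1, 2, 3, 5, 7, and 16 give a4 − a3 ≥ 0, a3 − a2 ≥ -4, a2 − a5 ≥ 2, a5 − a6 ≥ 2, a6 − a1 ≥ -1, a1 − a4 ≥ 2.
Adding all 6 inequalities: the left sides telescope to 0, and the right sides sum to 0 + (-4) + 2 + 2 + (-1) + 2 = 1. So 0 ≥ 1, which is false.

Unsatisfiable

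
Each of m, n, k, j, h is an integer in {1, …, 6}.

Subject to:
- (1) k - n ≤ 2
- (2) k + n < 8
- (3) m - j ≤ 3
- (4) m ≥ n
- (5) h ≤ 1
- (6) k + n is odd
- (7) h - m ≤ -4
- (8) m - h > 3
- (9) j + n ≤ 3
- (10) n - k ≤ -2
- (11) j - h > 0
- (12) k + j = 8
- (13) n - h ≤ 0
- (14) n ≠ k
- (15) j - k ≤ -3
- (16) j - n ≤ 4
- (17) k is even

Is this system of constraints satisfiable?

Unsatisfiable

Constraints 1, 3, 7, 13, and 15 give j − m ≥ -3, m − h ≥ 4, h − n ≥ 0, n − k ≥ -2, k − j ≥ 3.
Adding all 5 inequalities: the left sides telescope to 0, and the right sides sum to (-3) + 4 + 0 + (-2) + 3 = 2. So 0 ≥ 2, which is false.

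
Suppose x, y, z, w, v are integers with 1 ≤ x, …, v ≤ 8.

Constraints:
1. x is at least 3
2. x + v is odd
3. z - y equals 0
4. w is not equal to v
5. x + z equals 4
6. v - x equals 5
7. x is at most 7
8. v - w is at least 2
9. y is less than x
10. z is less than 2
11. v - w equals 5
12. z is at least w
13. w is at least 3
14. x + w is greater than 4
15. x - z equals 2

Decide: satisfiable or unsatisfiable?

From constraint 1: x ≥ 3. From constraints 12 and 13: z ≥ w ≥ 3. Hence x + z ≥ 6. But constraint 5 requires x + z = 4, and 4 < 6. Contradiction.

Unsatisfiable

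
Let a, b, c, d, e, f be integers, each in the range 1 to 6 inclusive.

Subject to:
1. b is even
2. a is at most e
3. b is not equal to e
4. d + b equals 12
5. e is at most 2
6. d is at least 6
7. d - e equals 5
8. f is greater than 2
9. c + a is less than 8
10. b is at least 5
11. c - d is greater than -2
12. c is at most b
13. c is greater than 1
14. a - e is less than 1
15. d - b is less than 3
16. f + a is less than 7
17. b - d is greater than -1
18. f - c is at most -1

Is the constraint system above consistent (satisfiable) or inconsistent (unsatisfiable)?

Satisfiable

The assignment a = 1, b = 6, c = 6, d = 6, e = 1, f = 3 works:
  constraint 4 holds since d + b = 12.
  constraint 7 holds since d - e = 5.
The rest check out directly.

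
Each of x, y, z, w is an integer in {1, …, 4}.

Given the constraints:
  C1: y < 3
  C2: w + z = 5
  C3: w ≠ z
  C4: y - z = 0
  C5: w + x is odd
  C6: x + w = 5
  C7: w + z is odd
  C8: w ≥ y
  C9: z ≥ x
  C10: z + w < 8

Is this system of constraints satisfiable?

Try x = 1, y = 1, z = 1, w = 4.
Check constraint 2: w + z = 5; constraint 4: y - z = 0. The remaining constraints are straightforward to verify.

Satisfiable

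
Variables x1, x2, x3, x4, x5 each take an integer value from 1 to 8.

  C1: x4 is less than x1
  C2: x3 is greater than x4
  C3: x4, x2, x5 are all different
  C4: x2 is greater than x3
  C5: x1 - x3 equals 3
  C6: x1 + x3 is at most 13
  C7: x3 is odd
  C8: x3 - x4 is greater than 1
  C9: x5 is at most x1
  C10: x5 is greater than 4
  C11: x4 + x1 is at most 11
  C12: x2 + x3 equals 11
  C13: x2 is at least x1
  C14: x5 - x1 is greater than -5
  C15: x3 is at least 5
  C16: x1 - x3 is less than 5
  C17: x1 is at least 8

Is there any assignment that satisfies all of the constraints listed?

Unsatisfiable

From constraints 13 and 17: x2 ≥ x1 ≥ 8. From constraint 15: x3 ≥ 5. Hence x2 + x3 ≥ 13. But constraint 12 requires x2 + x3 = 11, and 11 < 13. Contradiction.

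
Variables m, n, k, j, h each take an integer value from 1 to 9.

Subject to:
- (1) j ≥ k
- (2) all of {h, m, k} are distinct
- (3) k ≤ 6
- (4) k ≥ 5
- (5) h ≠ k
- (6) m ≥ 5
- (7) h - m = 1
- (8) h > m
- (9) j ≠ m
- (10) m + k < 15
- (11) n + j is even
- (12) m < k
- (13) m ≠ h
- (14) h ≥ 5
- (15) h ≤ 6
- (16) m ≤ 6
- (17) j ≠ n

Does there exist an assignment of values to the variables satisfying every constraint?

Unsatisfiable

Constraints 3, 4, 6, 14, 15, and 16 confine each of h, m, k to the 2 values {5, 6}.
Constraint 2 requires all 3 of them to be distinct, but only 2 values are available — impossible by the pigeonhole principle.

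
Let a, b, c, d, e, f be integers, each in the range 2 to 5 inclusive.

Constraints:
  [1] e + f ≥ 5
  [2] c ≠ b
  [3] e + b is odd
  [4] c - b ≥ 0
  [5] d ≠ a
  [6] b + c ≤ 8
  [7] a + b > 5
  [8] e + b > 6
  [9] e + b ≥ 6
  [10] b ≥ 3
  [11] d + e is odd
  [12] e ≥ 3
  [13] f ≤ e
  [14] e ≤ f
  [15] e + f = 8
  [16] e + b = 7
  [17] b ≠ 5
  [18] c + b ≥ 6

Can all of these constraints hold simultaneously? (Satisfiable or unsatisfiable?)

Take a = 5, b = 3, c = 4, d = 3, e = 4, f = 4. Then constraint 1: e + f = 8; constraint 4: c - b = 1, and every other listed constraint is also met.

Satisfiable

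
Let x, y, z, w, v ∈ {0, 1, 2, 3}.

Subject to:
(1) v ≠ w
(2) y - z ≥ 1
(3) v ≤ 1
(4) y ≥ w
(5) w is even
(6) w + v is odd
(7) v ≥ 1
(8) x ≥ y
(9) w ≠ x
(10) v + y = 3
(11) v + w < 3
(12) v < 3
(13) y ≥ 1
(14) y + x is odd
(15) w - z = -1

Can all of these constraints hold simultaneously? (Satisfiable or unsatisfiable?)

Setting (x, y, z, w, v) = (3, 2, 1, 0, 1) satisfies everything: constraint 2: y - z = 1; constraint 10: v + y = 3, and the others follow.

Satisfiable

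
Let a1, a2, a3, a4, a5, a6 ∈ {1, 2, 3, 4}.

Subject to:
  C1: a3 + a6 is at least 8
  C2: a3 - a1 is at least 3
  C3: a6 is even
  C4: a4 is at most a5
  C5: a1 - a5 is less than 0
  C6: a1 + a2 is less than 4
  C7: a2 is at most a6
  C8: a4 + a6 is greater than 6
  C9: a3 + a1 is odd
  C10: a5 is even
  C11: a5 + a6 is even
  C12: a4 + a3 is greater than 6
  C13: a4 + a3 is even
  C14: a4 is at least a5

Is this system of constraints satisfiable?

Satisfiable

One satisfying assignment is a1 = 1, a2 = 2, a3 = 4, a4 = 4, a5 = 4, a6 = 4.
For the less obvious constraints — constraint 1: a3 + a6 = 8; constraint 2: a3 - a1 = 3 — and the others hold by inspection.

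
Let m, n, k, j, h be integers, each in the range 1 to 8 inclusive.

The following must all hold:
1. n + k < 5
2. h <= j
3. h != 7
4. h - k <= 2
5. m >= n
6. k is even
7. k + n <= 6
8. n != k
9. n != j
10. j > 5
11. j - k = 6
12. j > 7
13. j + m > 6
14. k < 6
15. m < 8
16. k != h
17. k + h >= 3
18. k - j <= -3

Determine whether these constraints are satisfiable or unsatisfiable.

Try m = 1, n = 1, k = 2, j = 8, h = 1.
Check constraint 1: n + k = 3; constraint 4: h - k = -1; constraint 7: k + n = 3. The remaining constraints are straightforward to verify.

Satisfiable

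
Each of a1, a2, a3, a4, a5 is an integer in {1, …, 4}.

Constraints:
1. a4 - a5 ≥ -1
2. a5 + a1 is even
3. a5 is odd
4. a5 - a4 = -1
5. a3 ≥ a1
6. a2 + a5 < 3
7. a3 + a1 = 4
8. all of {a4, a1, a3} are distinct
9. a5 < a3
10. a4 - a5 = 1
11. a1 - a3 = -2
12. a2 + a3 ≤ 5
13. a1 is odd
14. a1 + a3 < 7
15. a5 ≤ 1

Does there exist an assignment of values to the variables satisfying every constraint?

Satisfiable

One satisfying assignment is a1 = 1, a2 = 1, a3 = 3, a4 = 2, a5 = 1.
For the less obvious constraints — constraint 1: a4 - a5 = 1; constraint 4: a5 - a4 = -1 — and the others hold by inspection.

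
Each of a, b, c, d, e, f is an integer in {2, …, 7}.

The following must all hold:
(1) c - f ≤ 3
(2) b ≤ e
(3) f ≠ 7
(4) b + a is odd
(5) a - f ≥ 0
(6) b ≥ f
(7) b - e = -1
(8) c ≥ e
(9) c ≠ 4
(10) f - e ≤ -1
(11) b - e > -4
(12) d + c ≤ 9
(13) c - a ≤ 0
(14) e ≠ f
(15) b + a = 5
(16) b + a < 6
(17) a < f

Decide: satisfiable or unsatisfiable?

Constraints 8, 10, 13, and 17 give c ≤ a, a < f, f < e, e ≤ c. Chaining: c ≤ a < f < e ≤ c, which forces c < c — impossible.

Unsatisfiable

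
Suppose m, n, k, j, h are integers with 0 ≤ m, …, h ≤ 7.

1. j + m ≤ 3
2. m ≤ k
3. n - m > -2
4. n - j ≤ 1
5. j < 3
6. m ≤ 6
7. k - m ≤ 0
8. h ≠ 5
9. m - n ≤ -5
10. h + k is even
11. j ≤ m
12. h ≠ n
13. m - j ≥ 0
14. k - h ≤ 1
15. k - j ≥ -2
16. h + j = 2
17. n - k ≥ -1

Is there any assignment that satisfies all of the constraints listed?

Unsatisfiable

Constraints 4, 7, 9, and 15 give n − m ≥ 5, m − k ≥ 0, k − j ≥ -2, j − n ≥ -1.
Adding all 4 inequalities: the left sides telescope to 0, and the right sides sum to 5 + 0 + (-2) + (-1) = 2. So 0 ≥ 2, which is false.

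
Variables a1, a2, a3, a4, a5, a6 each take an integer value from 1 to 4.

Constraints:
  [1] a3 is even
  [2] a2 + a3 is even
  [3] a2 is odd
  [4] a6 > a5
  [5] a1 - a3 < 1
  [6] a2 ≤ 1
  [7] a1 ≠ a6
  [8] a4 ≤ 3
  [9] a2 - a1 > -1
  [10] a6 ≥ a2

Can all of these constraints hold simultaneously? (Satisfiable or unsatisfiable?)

Constraint 3 makes a2 odd and constraint 1 makes a3 even, so a2 + a3 must be odd. Constraint 2 says a2 + a3 is even — contradiction.

Unsatisfiable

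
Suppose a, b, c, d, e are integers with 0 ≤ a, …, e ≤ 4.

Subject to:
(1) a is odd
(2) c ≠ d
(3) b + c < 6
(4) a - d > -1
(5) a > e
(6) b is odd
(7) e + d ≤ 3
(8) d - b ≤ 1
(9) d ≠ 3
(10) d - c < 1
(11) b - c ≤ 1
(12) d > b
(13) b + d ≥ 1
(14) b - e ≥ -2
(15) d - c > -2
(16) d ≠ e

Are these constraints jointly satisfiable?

Setting (a, b, c, d, e) = (3, 1, 3, 2, 1) satisfies everything: constraint 3: b + c = 4; constraint 4: a - d = 1; constraint 7: e + d = 3, and the others follow.

Satisfiable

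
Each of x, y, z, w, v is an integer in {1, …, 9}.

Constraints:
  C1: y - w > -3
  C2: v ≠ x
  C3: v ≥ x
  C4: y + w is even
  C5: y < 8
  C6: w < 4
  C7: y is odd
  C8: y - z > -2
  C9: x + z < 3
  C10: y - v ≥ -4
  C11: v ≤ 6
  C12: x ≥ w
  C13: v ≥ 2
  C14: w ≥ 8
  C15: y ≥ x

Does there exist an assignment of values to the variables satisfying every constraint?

From constraints 12 and 14: x ≥ w and w ≥ 8, so x ≥ 8. From constraints 3 and 11: x ≤ v and v ≤ 6, so x ≤ 6. But 6 < 8, so no value of x works.

Unsatisfiable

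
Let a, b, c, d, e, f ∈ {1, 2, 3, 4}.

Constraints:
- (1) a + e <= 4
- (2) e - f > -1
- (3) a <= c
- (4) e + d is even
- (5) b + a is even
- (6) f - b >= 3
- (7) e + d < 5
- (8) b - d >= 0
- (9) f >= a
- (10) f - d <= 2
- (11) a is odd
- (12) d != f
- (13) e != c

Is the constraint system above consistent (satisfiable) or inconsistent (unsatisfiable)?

Unsatisfiable

Constraints 6, 8, and 10 give b − d ≥ 0, d − f ≥ -2, f − b ≥ 3.
Adding all 3 inequalities: the left sides telescope to 0, and the right sides sum to 0 + (-2) + 3 = 1. So 0 ≥ 1, which is false.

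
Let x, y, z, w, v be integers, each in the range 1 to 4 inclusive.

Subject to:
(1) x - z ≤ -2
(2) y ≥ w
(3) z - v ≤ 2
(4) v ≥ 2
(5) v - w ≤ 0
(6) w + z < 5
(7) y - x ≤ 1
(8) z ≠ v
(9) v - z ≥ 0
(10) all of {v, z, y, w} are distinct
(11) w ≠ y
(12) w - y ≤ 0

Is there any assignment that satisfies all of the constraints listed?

Constraints 1, 5, 7, 9, and 12 give z − x ≥ 2, x − y ≥ -1, y − w ≥ 0, w − v ≥ 0, v − z ≥ 0.
Adding all 5 inequalities: the left sides telescope to 0, and the right sides sum to 2 + (-1) + 0 + 0 + 0 = 1. So 0 ≥ 1, which is false.

Unsatisfiable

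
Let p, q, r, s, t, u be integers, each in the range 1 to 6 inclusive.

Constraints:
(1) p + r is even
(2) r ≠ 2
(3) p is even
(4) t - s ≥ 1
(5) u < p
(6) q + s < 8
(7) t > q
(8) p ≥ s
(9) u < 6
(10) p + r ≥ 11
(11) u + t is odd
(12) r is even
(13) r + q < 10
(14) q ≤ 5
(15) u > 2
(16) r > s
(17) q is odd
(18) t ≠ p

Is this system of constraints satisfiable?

Satisfiable

Try p = 6, q = 3, r = 6, s = 3, t = 4, u = 5.
Check constraint 4: t - s = 1; constraint 6: q + s = 6. The remaining constraints are straightforward to verify.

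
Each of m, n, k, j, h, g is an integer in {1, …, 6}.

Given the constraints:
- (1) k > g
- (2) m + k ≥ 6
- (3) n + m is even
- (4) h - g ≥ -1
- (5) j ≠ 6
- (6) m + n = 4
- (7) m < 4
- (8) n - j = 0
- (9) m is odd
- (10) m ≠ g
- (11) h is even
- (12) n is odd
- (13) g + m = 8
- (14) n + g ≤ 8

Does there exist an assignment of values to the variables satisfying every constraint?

Setting (m, n, k, j, h, g) = (3, 1, 6, 1, 4, 5) satisfies everything: constraint 2: m + k = 9; constraint 4: h - g = -1, and the others follow.

Satisfiable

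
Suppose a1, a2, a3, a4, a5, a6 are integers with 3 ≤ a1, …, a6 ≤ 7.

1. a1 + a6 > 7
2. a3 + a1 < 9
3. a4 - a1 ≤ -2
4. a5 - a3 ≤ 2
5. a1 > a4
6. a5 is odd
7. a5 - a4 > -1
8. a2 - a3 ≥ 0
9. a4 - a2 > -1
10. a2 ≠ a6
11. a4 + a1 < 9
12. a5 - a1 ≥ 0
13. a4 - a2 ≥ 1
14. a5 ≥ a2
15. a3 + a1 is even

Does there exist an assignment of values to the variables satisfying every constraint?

Constraints 3, 4, 8, 12, and 13 give a5 − a1 ≥ 0, a1 − a4 ≥ 2, a4 − a2 ≥ 1, a2 − a3 ≥ 0, a3 − a5 ≥ -2.
Adding all 5 inequalities: the left sides telescope to 0, and the right sides sum to 0 + 2 + 1 + 0 + (-2) = 1. So 0 ≥ 1, which is false.

Unsatisfiable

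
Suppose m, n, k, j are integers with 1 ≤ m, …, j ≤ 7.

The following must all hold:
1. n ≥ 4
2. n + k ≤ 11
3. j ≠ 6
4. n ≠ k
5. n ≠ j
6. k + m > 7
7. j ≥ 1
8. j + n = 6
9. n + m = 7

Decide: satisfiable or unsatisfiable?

The assignment m = 2, n = 5, k = 6, j = 1 works:
  constraint 2 holds since n + k = 11.
  constraint 6 holds since k + m = 8.
The rest check out directly.

Satisfiable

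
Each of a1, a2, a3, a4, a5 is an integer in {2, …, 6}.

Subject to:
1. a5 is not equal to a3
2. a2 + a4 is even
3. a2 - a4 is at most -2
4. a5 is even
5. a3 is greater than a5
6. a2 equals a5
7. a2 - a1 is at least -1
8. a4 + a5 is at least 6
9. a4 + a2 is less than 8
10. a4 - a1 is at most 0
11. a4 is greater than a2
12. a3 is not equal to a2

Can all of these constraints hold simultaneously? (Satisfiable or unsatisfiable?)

Unsatisfiable

Constraints 3, 7, and 10 give a4 − a2 ≥ 2, a2 − a1 ≥ -1, a1 − a4 ≥ 0.
Adding all 3 inequalities: the left sides telescope to 0, and the right sides sum to 2 + (-1) + 0 = 1. So 0 ≥ 1, which is false.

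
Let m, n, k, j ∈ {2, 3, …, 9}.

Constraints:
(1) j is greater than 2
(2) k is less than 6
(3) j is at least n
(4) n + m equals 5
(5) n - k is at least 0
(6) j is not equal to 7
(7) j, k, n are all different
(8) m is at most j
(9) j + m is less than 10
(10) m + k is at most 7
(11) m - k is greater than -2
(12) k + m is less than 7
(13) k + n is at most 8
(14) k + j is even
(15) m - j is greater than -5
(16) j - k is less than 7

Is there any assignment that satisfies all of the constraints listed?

Take m = 2, n = 3, k = 2, j = 6. Then constraint 4: n + m = 5; constraint 5: n - k = 1, and every other listed constraint is also met.

Satisfiable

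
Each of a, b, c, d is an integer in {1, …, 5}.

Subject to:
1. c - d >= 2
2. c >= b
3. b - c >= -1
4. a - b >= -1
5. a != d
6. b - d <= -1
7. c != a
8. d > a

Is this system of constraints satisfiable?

Constraints 1, 3, and 6 give c − d ≥ 2, d − b ≥ 1, b − c ≥ -1.
Adding all 3 inequalities: the left sides telescope to 0, and the right sides sum to 2 + 1 + (-1) = 2. So 0 ≥ 2, which is false.

Unsatisfiable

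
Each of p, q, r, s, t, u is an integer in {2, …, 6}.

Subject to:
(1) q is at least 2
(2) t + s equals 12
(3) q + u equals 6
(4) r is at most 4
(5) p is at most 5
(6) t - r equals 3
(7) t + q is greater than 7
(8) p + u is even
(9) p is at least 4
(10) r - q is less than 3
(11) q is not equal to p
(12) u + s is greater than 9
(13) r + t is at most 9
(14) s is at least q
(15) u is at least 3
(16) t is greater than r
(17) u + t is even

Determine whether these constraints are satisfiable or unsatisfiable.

Satisfiable

One satisfying assignment is p = 4, q = 2, r = 3, s = 6, t = 6, u = 4.
For the less obvious constraints — constraint 2: t + s = 12; constraint 3: q + u = 6 — and the others hold by inspection.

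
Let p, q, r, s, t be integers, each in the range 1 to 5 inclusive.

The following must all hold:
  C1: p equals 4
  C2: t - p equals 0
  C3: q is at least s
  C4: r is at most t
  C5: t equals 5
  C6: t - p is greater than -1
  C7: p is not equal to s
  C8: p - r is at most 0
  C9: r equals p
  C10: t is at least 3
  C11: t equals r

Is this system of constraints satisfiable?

Constraint 5 fixes t = 5 and constraint 1 fixes p = 4. Constraints 9 and 11 give t = r = p, so t = p. But 5 ≠ 4 — contradiction.

Unsatisfiable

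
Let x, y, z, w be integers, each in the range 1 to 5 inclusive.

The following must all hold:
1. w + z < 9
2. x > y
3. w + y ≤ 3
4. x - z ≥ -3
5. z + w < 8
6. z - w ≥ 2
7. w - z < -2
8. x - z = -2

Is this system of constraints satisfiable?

Satisfiable

One satisfying assignment is x = 3, y = 2, z = 5, w = 1.
For the less obvious constraints — constraint 1: w + z = 6; constraint 3: w + y = 3; constraint 4: x - z = -2 — and the others hold by inspection.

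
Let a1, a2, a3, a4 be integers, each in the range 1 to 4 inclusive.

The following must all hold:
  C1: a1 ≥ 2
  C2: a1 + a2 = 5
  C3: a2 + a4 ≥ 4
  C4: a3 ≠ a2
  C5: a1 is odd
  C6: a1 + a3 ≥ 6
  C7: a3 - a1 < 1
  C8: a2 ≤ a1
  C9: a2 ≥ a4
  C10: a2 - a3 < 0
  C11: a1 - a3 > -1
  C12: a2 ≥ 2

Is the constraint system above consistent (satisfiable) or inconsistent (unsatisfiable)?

The assignment a1 = 3, a2 = 2, a3 = 3, a4 = 2 works:
  constraint 2 holds since a1 + a2 = 5.
  constraint 3 holds since a2 + a4 = 4.
  constraint 6 holds since a1 + a3 = 6.
The rest check out directly.

Satisfiable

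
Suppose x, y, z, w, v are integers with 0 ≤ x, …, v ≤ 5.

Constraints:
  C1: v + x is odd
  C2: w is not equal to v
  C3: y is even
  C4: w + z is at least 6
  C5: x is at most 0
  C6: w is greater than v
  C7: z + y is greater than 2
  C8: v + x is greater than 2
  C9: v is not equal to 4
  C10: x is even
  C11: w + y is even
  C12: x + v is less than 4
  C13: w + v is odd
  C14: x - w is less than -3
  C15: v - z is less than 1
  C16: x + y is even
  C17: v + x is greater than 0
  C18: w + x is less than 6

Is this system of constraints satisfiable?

One satisfying assignment is x = 0, y = 2, z = 3, w = 4, v = 3.
For the less obvious constraints — constraint 4: w + z = 7; constraint 7: z + y = 5 — and the others hold by inspection.

Satisfiable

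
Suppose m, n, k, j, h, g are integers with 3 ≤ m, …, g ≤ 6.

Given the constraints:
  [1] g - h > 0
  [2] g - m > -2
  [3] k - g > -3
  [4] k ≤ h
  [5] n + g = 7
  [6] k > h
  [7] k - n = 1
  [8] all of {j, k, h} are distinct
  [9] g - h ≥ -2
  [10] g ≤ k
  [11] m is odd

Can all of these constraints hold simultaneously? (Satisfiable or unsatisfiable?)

Constraints 1, 4, and 10 give h < g, g ≤ k, k ≤ h. Chaining: h < g ≤ k ≤ h, which forces h < h — impossible.

Unsatisfiable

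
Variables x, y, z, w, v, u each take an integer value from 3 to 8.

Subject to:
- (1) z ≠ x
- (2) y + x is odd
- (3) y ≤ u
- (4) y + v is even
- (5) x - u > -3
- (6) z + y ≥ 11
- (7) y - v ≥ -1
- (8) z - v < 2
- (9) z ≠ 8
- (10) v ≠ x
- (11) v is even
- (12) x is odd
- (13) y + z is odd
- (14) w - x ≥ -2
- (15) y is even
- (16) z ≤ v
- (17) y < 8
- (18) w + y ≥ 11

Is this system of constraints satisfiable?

Satisfiable

The assignment x = 7, y = 6, z = 5, w = 6, v = 6, u = 7 works:
  constraint 5 holds since x - u = 0.
  constraint 6 holds since z + y = 11.
  constraint 7 holds since y - v = 0.
The rest check out directly.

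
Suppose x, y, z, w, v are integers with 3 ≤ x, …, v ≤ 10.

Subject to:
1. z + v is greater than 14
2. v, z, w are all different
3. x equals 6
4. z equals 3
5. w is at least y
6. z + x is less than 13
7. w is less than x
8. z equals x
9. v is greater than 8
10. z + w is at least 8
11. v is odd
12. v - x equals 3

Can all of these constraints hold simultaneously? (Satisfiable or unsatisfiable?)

Unsatisfiable

Constraint 4 fixes z = 3 and constraint 3 fixes x = 6, but constraint 8 requires z = x. Since 3 ≠ 6, contradiction.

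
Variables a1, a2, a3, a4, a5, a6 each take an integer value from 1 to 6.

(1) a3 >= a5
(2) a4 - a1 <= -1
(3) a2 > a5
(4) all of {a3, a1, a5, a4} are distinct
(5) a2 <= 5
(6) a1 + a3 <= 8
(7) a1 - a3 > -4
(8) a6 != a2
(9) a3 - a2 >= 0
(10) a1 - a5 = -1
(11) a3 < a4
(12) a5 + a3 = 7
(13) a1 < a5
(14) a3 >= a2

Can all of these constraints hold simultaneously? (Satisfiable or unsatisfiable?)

Constraints 2, 3, 9, 11, and 13 give a2 ≤ a3, a3 < a4, a4 < a1, a1 < a5, a5 < a2. Chaining: a2 ≤ a3 < a4 < a1 < a5 < a2, which forces a2 < a2 — impossible.

Unsatisfiable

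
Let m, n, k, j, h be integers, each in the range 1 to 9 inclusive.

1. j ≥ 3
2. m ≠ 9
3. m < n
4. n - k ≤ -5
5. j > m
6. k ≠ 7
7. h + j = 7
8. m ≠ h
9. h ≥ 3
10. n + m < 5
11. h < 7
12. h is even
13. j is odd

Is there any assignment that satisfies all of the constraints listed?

Setting (m, n, k, j, h) = (1, 3, 9, 3, 4) satisfies everything: constraint 4: n - k = -6; constraint 7: h + j = 7, and the others follow.

Satisfiable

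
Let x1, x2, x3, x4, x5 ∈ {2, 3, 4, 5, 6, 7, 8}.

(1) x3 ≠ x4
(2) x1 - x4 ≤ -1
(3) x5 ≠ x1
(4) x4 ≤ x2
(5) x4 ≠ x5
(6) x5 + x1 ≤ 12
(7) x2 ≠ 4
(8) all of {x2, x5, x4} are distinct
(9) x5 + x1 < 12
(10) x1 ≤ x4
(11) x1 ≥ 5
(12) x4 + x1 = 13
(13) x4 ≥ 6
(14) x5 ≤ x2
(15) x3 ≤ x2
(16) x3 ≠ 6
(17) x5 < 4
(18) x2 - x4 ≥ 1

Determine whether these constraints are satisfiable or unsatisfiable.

Satisfiable

Try x1 = 6, x2 = 8, x3 = 8, x4 = 7, x5 = 3.
Check constraint 2: x1 - x4 = -1; constraint 6: x5 + x1 = 9. The remaining constraints are straightforward to verify.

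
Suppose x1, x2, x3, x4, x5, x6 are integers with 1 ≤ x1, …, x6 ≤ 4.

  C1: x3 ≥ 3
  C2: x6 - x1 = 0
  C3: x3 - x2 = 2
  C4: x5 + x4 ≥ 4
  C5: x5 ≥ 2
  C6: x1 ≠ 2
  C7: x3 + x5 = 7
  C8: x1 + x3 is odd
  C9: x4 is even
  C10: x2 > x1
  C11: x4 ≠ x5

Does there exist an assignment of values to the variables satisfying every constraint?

One satisfying assignment is x1 = 1, x2 = 2, x3 = 4, x4 = 2, x5 = 3, x6 = 1.
For the less obvious constraints — constraint 2: x6 - x1 = 0; constraint 3: x3 - x2 = 2 — and the others hold by inspection.

Satisfiable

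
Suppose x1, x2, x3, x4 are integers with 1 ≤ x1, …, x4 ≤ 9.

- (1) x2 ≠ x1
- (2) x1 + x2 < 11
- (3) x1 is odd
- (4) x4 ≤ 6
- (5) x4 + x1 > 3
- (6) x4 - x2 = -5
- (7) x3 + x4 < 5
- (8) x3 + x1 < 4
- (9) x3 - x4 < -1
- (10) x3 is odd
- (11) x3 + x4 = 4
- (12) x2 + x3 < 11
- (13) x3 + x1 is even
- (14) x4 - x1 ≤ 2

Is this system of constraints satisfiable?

Satisfiable

Setting (x1, x2, x3, x4) = (1, 8, 1, 3) satisfies everything: constraint 2: x1 + x2 = 9; constraint 5: x4 + x1 = 4, and the others follow.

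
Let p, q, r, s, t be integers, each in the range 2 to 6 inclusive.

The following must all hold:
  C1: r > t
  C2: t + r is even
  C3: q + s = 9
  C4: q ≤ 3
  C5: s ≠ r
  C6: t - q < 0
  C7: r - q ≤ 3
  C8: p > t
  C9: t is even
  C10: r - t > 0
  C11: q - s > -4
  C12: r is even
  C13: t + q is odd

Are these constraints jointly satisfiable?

The assignment p = 5, q = 3, r = 4, s = 6, t = 2 works:
  constraint 3 holds since q + s = 9.
  constraint 6 holds since t - q = -1.
  constraint 7 holds since r - q = 1.
The rest check out directly.

Satisfiable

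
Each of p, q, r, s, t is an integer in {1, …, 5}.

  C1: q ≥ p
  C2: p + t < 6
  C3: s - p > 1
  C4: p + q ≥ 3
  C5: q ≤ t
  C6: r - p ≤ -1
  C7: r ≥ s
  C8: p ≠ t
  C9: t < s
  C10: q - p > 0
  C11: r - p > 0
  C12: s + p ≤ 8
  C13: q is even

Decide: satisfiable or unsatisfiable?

Unsatisfiable

Constraints 5, 6, 7, 9, and 10 give r < p, p < q, q ≤ t, t < s, s ≤ r. Chaining: r < p < q ≤ t < s ≤ r, which forces r < r — impossible.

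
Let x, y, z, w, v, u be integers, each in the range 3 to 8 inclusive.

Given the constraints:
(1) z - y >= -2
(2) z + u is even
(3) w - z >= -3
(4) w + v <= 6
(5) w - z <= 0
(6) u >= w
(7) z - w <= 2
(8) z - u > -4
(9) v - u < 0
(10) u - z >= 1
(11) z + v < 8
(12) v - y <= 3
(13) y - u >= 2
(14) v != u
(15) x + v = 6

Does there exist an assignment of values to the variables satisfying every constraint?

Unsatisfiable

Constraints 1, 10, and 13 give u − z ≥ 1, z − y ≥ -2, y − u ≥ 2.
Adding all 3 inequalities: the left sides telescope to 0, and the right sides sum to 1 + (-2) + 2 = 1. So 0 ≥ 1, which is false.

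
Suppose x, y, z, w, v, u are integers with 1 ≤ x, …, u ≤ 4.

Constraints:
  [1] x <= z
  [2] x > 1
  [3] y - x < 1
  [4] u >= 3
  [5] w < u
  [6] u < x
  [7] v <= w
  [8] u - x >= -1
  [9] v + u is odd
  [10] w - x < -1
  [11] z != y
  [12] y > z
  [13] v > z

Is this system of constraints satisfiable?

Constraints 1, 5, 6, 7, and 13 give u < x, x ≤ z, z < v, v ≤ w, w < u. Chaining: u < x ≤ z < v ≤ w < u, which forces u < u — impossible.

Unsatisfiable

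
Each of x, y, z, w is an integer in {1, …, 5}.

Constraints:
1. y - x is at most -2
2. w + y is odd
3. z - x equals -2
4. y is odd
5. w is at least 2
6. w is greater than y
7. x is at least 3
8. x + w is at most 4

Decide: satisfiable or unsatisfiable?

Unsatisfiable

From constraint 7: x ≥ 3. From constraint 5: w ≥ 2. Hence x + w ≥ 5. But constraint 8 requires x + w ≤ 4, and 4 < 5. Contradiction.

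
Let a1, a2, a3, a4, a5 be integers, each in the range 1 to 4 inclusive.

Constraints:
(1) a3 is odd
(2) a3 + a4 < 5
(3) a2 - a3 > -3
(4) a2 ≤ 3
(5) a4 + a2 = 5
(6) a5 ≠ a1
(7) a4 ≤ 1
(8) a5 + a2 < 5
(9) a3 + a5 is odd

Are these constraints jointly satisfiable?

Unsatisfiable

From constraint 7: a4 ≤ 1. From constraint 4: a2 ≤ 3. Hence a4 + a2 ≤ 4. But constraint 5 requires a4 + a2 = 5, and 5 > 4. Contradiction.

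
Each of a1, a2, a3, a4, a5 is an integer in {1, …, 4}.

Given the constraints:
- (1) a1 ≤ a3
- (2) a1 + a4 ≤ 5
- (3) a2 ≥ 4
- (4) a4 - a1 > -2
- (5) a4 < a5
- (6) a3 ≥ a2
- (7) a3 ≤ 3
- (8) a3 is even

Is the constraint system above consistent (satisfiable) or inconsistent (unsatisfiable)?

From constraint 3: a2 ≥ 4. From constraints 6 and 7: a2 ≤ a3 and a3 ≤ 3, so a2 ≤ 3. But 3 < 4, so no value of a2 works.

Unsatisfiable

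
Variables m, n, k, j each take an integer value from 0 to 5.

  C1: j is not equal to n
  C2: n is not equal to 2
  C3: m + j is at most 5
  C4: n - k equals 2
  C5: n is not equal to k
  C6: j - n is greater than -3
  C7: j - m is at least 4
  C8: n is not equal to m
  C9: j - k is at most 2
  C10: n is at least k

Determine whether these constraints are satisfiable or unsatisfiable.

Setting (m, n, k, j) = (0, 5, 3, 4) satisfies everything: constraint 3: m + j = 4; constraint 4: n - k = 2, and the others follow.

Satisfiable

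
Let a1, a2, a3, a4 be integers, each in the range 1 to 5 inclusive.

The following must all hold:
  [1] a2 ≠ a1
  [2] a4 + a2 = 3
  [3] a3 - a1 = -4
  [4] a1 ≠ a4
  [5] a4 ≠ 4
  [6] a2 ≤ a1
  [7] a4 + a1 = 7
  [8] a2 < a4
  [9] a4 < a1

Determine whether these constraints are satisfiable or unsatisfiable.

Try a1 = 5, a2 = 1, a3 = 1, a4 = 2.
Check constraint 2: a4 + a2 = 3; constraint 3: a3 - a1 = -4. The remaining constraints are straightforward to verify.

Satisfiable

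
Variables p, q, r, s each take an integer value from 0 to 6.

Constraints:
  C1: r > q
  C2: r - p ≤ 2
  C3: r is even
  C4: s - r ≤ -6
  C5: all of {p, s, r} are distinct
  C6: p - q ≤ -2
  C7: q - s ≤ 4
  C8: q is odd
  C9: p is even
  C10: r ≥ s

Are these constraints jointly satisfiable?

Constraints 2, 4, 6, and 7 give s − q ≥ -4, q − p ≥ 2, p − r ≥ -2, r − s ≥ 6.
Adding all 4 inequalities: the left sides telescope to 0, and the right sides sum to (-4) + 2 + (-2) + 6 = 2. So 0 ≥ 2, which is false.

Unsatisfiable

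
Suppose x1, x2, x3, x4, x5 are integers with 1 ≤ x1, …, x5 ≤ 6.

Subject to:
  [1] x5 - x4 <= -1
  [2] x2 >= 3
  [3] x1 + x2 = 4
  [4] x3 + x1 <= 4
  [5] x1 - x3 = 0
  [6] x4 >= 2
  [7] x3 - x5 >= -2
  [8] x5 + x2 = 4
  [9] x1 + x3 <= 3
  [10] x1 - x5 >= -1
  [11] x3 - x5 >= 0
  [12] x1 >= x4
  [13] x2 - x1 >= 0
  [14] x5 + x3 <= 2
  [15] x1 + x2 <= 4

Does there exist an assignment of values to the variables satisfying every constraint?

From constraints 6 and 12: x1 ≥ x4 ≥ 2. From constraint 2: x2 ≥ 3. Hence x1 + x2 ≥ 5. But constraint 3 requires x1 + x2 = 4, and 4 < 5. Contradiction.

Unsatisfiable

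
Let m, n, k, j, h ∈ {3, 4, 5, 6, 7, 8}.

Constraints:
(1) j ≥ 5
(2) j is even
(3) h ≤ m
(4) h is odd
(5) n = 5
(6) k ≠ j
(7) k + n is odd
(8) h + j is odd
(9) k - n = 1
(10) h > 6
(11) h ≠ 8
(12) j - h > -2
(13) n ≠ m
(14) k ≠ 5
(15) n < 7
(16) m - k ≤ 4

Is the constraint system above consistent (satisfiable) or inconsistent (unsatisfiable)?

Setting (m, n, k, j, h) = (7, 5, 6, 8, 7) satisfies everything: constraint 9: k - n = 1; constraint 12: j - h = 1, and the others follow.

Satisfiable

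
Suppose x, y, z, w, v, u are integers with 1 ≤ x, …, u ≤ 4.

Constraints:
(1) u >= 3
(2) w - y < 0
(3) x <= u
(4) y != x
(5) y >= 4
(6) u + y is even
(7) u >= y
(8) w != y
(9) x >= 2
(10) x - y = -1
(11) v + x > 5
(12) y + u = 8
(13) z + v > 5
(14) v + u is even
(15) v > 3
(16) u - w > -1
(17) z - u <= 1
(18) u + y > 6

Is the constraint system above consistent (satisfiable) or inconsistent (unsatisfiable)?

Try x = 3, y = 4, z = 2, w = 3, v = 4, u = 4.
Check constraint 2: w - y = -1; constraint 10: x - y = -1. The remaining constraints are straightforward to verify.

Satisfiable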